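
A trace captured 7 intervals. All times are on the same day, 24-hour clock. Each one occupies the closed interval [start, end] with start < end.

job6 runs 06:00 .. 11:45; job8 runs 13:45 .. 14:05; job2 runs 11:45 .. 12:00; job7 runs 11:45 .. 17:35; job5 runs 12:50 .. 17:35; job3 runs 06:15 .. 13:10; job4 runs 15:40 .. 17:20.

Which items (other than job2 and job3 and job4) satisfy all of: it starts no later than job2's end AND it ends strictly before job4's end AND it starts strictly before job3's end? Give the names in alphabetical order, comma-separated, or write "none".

job6

Conditions: its start is no later than job2's end (X.start <= 12:00) AND its end is strictly before job4's end (X.end < 17:20) AND its start is strictly before job3's end (X.start < 13:10).
job5: start 12:50 <= 12:00? ✗; end 17:35 < 17:20? ✗; start 12:50 < 13:10? ✓ → no.
job6: start 06:00 <= 12:00? ✓; end 11:45 < 17:20? ✓; start 06:00 < 13:10? ✓ → yes.
job7: start 11:45 <= 12:00? ✓; end 17:35 < 17:20? ✗; start 11:45 < 13:10? ✓ → no.
job8: start 13:45 <= 12:00? ✗; end 14:05 < 17:20? ✓; start 13:45 < 13:10? ✗ → no.
Result: job6.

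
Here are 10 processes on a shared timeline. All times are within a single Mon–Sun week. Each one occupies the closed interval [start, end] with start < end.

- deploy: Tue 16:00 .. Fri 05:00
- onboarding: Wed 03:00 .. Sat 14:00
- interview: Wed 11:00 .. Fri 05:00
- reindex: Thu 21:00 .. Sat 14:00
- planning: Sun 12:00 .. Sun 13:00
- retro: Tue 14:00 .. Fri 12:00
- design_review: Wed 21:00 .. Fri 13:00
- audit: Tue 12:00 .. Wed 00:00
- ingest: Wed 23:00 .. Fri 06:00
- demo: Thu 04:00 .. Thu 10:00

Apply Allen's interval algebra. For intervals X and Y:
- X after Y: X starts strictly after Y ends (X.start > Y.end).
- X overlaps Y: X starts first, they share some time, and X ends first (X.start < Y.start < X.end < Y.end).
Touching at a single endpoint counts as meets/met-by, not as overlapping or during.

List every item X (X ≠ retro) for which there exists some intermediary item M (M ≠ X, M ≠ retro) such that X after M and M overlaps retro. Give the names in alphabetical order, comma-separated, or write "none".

demo, design_review, ingest, interview, onboarding, planning, reindex

Target retro = [Tue 14:00, Fri 12:00].
Intermediaries M with M overlaps retro: audit.
Via audit — items with X after audit: demo, design_review, ingest, interview, onboarding, planning, reindex.
Union: demo, design_review, ingest, interview, onboarding, planning, reindex.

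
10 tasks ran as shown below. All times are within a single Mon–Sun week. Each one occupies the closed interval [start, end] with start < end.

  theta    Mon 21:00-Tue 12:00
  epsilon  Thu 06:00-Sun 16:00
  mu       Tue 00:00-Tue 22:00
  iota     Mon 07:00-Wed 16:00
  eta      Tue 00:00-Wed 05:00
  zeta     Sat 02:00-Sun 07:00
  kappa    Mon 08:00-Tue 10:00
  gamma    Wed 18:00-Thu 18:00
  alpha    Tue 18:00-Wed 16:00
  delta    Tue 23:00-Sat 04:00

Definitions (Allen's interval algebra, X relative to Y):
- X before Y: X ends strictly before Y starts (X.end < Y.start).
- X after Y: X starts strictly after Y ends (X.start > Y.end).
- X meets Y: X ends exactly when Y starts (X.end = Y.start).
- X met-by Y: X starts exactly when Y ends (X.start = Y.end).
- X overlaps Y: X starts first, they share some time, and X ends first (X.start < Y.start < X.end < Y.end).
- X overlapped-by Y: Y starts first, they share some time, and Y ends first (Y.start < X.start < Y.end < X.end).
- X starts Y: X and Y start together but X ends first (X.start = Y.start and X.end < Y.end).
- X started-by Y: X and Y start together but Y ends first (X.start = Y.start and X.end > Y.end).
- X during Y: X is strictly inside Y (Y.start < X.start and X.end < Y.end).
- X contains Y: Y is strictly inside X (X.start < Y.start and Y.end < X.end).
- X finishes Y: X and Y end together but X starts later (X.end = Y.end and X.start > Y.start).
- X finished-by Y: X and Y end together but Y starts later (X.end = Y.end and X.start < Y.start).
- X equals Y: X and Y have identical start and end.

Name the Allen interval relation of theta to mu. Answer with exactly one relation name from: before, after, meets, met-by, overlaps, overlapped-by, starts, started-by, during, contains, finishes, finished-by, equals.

overlaps

theta = [Mon 21:00, Tue 12:00]; mu = [Tue 00:00, Tue 22:00].
Compare endpoints: theta.start < mu.start, theta.start < mu.end, theta.end > mu.start, theta.end < mu.end.
That pattern is 'overlaps'.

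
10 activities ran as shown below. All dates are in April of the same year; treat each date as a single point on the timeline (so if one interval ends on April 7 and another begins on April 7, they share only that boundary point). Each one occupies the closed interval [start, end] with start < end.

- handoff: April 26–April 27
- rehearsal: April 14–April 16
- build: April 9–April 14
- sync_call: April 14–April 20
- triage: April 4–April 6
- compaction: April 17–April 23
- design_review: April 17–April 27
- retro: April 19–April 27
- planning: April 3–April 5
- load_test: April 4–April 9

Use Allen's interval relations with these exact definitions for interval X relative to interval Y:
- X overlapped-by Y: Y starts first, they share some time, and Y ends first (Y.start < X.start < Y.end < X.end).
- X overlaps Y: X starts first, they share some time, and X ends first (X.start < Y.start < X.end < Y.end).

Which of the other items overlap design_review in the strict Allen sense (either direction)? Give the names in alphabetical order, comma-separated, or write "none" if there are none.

sync_call

Target design_review = [April 17, April 27].
build [April 9, April 14] → before → no.
compaction [April 17, April 23] → starts → no.
handoff [April 26, April 27] → finishes → no.
load_test [April 4, April 9] → before → no.
planning [April 3, April 5] → before → no.
rehearsal [April 14, April 16] → before → no.
retro [April 19, April 27] → finishes → no.
sync_call [April 14, April 20] → overlaps → yes.
triage [April 4, April 6] → before → no.
Result: sync_call.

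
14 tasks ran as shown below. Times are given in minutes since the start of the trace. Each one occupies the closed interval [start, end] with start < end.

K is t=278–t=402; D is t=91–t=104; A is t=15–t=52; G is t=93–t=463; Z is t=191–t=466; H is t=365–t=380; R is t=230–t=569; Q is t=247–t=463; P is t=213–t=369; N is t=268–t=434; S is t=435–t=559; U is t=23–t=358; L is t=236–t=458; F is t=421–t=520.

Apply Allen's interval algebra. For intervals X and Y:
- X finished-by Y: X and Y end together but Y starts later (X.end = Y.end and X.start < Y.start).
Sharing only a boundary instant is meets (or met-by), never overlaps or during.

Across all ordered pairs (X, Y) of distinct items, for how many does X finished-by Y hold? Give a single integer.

Checking all 182 ordered pairs for relation 'finished-by'; matching pairs in alphabetical order:
(G, Q): G finished-by Q ✓
Count: 1.

1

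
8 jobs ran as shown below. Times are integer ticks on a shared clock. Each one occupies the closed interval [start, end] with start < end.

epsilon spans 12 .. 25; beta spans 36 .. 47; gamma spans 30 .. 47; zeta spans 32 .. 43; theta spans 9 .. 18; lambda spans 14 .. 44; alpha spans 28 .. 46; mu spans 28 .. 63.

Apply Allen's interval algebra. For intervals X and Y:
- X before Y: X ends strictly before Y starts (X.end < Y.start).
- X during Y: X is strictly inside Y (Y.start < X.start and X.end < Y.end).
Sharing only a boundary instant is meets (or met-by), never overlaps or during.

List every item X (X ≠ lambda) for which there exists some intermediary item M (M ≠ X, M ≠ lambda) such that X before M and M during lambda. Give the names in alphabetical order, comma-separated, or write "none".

epsilon, theta

Target lambda = [14, 44].
Intermediaries M with M during lambda: zeta.
Via zeta — items with X before zeta: epsilon, theta.
Union: epsilon, theta.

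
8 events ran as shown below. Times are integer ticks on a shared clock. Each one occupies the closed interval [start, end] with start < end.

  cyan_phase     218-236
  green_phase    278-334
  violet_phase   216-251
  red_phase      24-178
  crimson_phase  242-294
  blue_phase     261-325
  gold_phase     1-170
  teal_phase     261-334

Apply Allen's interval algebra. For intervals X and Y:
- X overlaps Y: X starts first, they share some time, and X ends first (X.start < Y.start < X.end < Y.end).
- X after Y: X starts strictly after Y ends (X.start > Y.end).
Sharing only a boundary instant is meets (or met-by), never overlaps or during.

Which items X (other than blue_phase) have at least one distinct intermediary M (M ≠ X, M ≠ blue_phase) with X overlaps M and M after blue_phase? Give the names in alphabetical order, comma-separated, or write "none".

none

Target blue_phase = [261, 325].
Intermediaries M with M after blue_phase: none.
Union: none.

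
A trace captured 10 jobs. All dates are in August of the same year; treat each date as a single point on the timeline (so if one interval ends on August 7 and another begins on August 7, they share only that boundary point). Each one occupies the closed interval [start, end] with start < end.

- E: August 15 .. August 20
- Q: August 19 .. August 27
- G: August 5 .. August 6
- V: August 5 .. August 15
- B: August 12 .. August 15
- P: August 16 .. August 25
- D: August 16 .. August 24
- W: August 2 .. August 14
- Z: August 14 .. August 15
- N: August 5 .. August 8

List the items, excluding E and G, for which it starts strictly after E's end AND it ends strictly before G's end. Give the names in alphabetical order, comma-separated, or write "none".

Conditions: its start is strictly after E's end (X.start > August 20) AND its end is strictly before G's end (X.end < August 6).
B: start August 12 > August 20? ✗; end August 15 < August 6? ✗ → no.
D: start August 16 > August 20? ✗; end August 24 < August 6? ✗ → no.
N: start August 5 > August 20? ✗; end August 8 < August 6? ✗ → no.
P: start August 16 > August 20? ✗; end August 25 < August 6? ✗ → no.
Q: start August 19 > August 20? ✗; end August 27 < August 6? ✗ → no.
V: start August 5 > August 20? ✗; end August 15 < August 6? ✗ → no.
W: start August 2 > August 20? ✗; end August 14 < August 6? ✗ → no.
Z: start August 14 > August 20? ✗; end August 15 < August 6? ✗ → no.
Result: none.

none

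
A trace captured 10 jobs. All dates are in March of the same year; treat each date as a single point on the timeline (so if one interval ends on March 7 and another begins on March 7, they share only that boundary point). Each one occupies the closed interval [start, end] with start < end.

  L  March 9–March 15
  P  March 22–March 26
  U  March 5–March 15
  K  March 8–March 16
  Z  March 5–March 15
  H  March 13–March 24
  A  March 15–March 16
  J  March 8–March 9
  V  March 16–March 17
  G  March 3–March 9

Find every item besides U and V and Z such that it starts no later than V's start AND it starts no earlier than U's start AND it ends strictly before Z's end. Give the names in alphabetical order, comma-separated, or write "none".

Conditions: its start is no later than V's start (X.start <= March 16) AND its start is no earlier than U's start (X.start >= March 5) AND its end is strictly before Z's end (X.end < March 15).
A: start March 15 <= March 16? ✓; start March 15 >= March 5? ✓; end March 16 < March 15? ✗ → no.
G: start March 3 <= March 16? ✓; start March 3 >= March 5? ✗; end March 9 < March 15? ✓ → no.
H: start March 13 <= March 16? ✓; start March 13 >= March 5? ✓; end March 24 < March 15? ✗ → no.
J: start March 8 <= March 16? ✓; start March 8 >= March 5? ✓; end March 9 < March 15? ✓ → yes.
K: start March 8 <= March 16? ✓; start March 8 >= March 5? ✓; end March 16 < March 15? ✗ → no.
L: start March 9 <= March 16? ✓; start March 9 >= March 5? ✓; end March 15 < March 15? ✗ → no.
P: start March 22 <= March 16? ✗; start March 22 >= March 5? ✓; end March 26 < March 15? ✗ → no.
Result: J.

J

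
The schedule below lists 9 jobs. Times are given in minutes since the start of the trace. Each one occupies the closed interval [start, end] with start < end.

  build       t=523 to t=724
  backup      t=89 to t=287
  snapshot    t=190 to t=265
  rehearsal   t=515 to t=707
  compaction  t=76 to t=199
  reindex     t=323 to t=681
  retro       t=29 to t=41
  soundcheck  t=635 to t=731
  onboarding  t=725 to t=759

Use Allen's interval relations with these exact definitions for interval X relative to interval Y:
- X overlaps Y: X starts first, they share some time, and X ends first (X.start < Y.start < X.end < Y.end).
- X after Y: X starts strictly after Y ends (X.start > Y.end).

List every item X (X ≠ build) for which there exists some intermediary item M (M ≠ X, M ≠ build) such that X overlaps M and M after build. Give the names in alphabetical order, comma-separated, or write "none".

soundcheck

Target build = [t=523, t=724].
Intermediaries M with M after build: onboarding.
Via onboarding — items with X overlaps onboarding: soundcheck.
Union: soundcheck.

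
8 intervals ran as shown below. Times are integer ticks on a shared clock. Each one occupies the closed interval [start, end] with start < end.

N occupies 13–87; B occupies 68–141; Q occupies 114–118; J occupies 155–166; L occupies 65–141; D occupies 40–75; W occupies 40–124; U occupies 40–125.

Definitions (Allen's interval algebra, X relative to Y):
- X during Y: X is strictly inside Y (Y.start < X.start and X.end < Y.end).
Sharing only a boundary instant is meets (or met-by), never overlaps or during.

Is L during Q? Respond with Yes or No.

No

L = [65, 141], Q = [114, 118].
Actual relation of L to Q: contains.
Asked whether 'during' holds → No.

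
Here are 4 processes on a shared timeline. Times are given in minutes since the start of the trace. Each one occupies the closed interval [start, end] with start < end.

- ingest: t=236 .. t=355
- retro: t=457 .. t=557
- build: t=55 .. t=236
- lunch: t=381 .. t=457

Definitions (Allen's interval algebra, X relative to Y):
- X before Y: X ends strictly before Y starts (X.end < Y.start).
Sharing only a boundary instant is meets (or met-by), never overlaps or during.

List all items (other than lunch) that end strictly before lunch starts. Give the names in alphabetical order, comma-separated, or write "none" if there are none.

build, ingest

Target lunch = [t=381, t=457].
build [t=55, t=236] → before → yes.
ingest [t=236, t=355] → before → yes.
retro [t=457, t=557] → met-by → no.
Result: build, ingest.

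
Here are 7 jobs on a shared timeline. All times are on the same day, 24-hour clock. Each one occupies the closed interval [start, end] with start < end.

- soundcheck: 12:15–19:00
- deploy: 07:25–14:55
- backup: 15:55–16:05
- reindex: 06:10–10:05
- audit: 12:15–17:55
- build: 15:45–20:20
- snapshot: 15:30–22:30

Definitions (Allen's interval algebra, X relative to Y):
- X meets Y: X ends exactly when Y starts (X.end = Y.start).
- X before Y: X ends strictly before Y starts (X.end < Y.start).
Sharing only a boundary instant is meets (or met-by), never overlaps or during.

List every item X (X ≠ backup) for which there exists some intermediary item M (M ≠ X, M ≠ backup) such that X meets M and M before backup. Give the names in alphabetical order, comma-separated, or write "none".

none

Target backup = [15:55, 16:05].
Intermediaries M with M before backup: deploy, reindex.
Via deploy — items with X meets deploy: none.
Via reindex — items with X meets reindex: none.
Union: none.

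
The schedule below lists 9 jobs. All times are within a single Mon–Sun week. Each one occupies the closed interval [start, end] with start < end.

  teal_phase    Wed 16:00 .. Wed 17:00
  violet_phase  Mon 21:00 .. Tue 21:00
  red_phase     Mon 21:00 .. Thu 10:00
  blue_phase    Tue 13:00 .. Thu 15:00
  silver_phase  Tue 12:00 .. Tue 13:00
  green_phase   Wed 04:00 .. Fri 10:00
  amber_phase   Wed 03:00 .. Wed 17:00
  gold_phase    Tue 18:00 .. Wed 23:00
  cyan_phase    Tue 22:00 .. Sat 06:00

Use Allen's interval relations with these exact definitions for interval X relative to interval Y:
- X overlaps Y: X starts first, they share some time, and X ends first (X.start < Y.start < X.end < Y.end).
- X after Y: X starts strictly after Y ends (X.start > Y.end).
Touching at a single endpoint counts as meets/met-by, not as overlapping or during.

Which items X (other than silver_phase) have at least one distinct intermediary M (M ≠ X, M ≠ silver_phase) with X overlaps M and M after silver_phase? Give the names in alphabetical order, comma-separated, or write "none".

amber_phase, blue_phase, gold_phase, red_phase, violet_phase

Target silver_phase = [Tue 12:00, Tue 13:00].
Intermediaries M with M after silver_phase: amber_phase, cyan_phase, gold_phase, green_phase, teal_phase.
Via amber_phase — items with X overlaps amber_phase: none.
Via cyan_phase — items with X overlaps cyan_phase: blue_phase, gold_phase, red_phase.
Via gold_phase — items with X overlaps gold_phase: violet_phase.
Via green_phase — items with X overlaps green_phase: amber_phase, blue_phase, gold_phase, red_phase.
Via teal_phase — items with X overlaps teal_phase: none.
Union: amber_phase, blue_phase, gold_phase, red_phase, violet_phase.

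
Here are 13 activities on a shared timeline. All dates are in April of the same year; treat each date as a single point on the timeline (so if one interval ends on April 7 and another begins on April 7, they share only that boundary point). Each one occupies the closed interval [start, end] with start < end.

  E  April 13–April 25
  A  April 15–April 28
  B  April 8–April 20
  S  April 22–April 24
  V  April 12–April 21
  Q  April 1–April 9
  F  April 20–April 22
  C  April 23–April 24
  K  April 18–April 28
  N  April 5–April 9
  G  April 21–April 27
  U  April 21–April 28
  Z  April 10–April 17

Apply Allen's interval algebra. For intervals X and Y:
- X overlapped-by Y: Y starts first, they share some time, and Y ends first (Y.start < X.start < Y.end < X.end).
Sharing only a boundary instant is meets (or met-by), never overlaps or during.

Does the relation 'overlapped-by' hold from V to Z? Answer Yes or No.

Yes

V = [April 12, April 21], Z = [April 10, April 17].
Actual relation of V to Z: overlapped-by.
Asked whether 'overlapped-by' holds → Yes.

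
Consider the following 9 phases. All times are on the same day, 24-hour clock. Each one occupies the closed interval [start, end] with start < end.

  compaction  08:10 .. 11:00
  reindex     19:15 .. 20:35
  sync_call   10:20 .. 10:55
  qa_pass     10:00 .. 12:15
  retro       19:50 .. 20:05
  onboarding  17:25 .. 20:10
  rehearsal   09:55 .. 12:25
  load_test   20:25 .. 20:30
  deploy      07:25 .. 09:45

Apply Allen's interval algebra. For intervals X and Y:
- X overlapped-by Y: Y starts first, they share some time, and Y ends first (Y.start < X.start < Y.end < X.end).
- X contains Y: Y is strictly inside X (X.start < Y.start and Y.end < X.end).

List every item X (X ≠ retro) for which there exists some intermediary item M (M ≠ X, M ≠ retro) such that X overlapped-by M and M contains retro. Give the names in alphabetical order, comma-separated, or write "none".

Target retro = [19:50, 20:05].
Intermediaries M with M contains retro: onboarding, reindex.
Via onboarding — items with X overlapped-by onboarding: reindex.
Via reindex — items with X overlapped-by reindex: none.
Union: reindex.

reindex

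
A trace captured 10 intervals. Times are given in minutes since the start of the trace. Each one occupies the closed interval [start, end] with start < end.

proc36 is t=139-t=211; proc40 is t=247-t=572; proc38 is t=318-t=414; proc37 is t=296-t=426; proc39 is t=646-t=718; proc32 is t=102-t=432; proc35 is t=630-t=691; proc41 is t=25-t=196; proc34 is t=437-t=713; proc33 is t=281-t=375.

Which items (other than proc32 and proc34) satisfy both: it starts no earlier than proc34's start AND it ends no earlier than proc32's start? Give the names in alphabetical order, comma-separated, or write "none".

proc35, proc39

Conditions: its start is no earlier than proc34's start (X.start >= t=437) AND its end is no earlier than proc32's start (X.end >= t=102).
proc33: start t=281 >= t=437? ✗; end t=375 >= t=102? ✓ → no.
proc35: start t=630 >= t=437? ✓; end t=691 >= t=102? ✓ → yes.
proc36: start t=139 >= t=437? ✗; end t=211 >= t=102? ✓ → no.
proc37: start t=296 >= t=437? ✗; end t=426 >= t=102? ✓ → no.
proc38: start t=318 >= t=437? ✗; end t=414 >= t=102? ✓ → no.
proc39: start t=646 >= t=437? ✓; end t=718 >= t=102? ✓ → yes.
proc40: start t=247 >= t=437? ✗; end t=572 >= t=102? ✓ → no.
proc41: start t=25 >= t=437? ✗; end t=196 >= t=102? ✓ → no.
Result: proc35, proc39.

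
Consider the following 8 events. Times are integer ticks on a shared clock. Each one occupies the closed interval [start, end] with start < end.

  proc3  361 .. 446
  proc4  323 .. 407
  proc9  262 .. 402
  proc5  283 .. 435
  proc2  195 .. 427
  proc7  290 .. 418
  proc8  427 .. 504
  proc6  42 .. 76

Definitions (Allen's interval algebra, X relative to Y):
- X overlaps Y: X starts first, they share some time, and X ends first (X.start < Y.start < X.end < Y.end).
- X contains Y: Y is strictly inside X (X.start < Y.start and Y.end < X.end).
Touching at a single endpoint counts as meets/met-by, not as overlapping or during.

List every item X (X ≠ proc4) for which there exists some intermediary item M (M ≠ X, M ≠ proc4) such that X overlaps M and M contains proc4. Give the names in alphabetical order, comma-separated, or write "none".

proc2, proc9

Target proc4 = [323, 407].
Intermediaries M with M contains proc4: proc2, proc5, proc7.
Via proc2 — items with X overlaps proc2: none.
Via proc5 — items with X overlaps proc5: proc2, proc9.
Via proc7 — items with X overlaps proc7: proc9.
Union: proc2, proc9.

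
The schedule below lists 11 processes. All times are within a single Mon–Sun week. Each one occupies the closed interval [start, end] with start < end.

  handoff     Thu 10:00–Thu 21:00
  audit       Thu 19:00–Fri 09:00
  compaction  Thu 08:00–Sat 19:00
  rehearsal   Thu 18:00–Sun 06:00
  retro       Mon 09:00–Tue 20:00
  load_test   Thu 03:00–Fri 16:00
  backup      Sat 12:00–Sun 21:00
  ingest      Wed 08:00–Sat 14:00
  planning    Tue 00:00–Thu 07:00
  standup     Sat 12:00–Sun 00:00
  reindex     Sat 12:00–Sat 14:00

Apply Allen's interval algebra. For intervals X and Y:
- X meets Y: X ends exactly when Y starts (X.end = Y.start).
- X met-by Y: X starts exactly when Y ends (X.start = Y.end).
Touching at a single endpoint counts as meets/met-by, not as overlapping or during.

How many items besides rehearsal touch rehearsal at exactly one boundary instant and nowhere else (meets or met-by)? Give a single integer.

Target rehearsal = [Thu 18:00, Sun 06:00].
audit [Thu 19:00, Fri 09:00] → during → no.
backup [Sat 12:00, Sun 21:00] → overlapped-by → no.
compaction [Thu 08:00, Sat 19:00] → overlaps → no.
handoff [Thu 10:00, Thu 21:00] → overlaps → no.
ingest [Wed 08:00, Sat 14:00] → overlaps → no.
load_test [Thu 03:00, Fri 16:00] → overlaps → no.
planning [Tue 00:00, Thu 07:00] → before → no.
reindex [Sat 12:00, Sat 14:00] → during → no.
retro [Mon 09:00, Tue 20:00] → before → no.
standup [Sat 12:00, Sun 00:00] → during → no.
Total: 0.

0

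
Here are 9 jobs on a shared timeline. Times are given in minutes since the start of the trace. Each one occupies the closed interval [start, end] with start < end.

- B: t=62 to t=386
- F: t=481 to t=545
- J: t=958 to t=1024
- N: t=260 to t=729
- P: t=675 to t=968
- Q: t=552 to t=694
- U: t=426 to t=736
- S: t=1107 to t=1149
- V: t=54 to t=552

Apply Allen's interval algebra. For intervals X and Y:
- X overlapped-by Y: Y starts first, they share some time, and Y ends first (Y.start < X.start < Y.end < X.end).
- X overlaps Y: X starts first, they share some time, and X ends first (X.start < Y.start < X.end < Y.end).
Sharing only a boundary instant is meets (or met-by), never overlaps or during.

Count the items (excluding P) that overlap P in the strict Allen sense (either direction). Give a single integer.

Target P = [t=675, t=968].
B [t=62, t=386] → before → no.
F [t=481, t=545] → before → no.
J [t=958, t=1024] → overlapped-by → counts.
N [t=260, t=729] → overlaps → counts.
Q [t=552, t=694] → overlaps → counts.
S [t=1107, t=1149] → after → no.
U [t=426, t=736] → overlaps → counts.
V [t=54, t=552] → before → no.
Total: 4.

4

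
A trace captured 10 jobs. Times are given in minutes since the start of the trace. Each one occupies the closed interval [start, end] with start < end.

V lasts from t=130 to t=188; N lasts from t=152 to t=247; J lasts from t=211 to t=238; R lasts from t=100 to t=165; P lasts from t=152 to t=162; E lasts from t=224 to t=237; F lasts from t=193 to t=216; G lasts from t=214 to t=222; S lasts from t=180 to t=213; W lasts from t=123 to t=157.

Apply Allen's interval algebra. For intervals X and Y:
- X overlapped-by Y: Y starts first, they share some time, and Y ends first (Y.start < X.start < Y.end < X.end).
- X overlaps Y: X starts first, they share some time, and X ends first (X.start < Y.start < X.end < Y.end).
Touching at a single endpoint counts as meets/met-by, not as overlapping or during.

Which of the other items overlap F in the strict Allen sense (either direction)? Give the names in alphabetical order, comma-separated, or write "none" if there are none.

G, J, S

Target F = [t=193, t=216].
E [t=224, t=237] → after → no.
G [t=214, t=222] → overlapped-by → yes.
J [t=211, t=238] → overlapped-by → yes.
N [t=152, t=247] → contains → no.
P [t=152, t=162] → before → no.
R [t=100, t=165] → before → no.
S [t=180, t=213] → overlaps → yes.
V [t=130, t=188] → before → no.
W [t=123, t=157] → before → no.
Result: G, J, S.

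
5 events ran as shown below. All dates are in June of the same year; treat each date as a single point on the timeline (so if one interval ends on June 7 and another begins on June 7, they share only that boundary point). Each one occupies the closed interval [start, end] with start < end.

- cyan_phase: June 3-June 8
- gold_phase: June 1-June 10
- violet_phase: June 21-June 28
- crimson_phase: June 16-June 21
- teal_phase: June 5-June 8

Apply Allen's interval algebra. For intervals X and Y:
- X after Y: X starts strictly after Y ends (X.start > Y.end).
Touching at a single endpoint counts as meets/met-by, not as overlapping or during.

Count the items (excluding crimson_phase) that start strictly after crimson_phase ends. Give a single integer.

0

Target crimson_phase = [June 16, June 21].
cyan_phase [June 3, June 8] → before → no.
gold_phase [June 1, June 10] → before → no.
teal_phase [June 5, June 8] → before → no.
violet_phase [June 21, June 28] → met-by → no.
Total: 0.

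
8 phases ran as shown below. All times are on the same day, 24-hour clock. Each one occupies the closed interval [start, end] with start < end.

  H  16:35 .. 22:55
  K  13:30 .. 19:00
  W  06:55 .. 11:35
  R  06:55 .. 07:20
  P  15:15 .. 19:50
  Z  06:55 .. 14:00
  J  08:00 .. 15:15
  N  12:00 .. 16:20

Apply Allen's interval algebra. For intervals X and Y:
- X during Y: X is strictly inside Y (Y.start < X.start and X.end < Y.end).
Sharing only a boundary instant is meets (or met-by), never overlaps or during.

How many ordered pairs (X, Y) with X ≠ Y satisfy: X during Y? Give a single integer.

Checking all 56 ordered pairs for relation 'during'; matching pairs in alphabetical order:
No pair satisfies it.
Count: 0.

0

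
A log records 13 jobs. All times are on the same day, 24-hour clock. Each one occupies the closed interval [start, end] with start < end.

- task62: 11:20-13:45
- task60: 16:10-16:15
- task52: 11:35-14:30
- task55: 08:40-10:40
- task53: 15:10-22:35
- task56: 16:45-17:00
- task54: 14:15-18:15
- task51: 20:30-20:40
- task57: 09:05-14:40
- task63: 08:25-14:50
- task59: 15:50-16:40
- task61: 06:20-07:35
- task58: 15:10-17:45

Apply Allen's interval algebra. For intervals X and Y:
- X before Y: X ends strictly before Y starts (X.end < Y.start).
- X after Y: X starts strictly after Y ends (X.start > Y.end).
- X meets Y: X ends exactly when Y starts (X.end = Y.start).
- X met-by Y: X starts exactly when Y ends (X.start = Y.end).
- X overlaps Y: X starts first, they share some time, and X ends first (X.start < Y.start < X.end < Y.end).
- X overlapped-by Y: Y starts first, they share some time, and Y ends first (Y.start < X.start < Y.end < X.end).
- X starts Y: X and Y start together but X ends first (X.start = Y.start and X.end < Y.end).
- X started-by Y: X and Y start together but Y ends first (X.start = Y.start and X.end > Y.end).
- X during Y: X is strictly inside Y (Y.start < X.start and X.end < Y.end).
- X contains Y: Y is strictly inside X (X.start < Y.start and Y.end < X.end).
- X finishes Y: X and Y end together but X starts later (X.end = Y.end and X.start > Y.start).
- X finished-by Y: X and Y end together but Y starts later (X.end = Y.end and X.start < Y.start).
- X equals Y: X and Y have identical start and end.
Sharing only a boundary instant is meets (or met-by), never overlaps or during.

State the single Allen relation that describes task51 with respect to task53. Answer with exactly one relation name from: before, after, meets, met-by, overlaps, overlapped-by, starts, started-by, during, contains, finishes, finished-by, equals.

during

task51 = [20:30, 20:40]; task53 = [15:10, 22:35].
Compare endpoints: task51.start > task53.start, task51.start < task53.end, task51.end > task53.start, task51.end < task53.end.
That pattern is 'during'.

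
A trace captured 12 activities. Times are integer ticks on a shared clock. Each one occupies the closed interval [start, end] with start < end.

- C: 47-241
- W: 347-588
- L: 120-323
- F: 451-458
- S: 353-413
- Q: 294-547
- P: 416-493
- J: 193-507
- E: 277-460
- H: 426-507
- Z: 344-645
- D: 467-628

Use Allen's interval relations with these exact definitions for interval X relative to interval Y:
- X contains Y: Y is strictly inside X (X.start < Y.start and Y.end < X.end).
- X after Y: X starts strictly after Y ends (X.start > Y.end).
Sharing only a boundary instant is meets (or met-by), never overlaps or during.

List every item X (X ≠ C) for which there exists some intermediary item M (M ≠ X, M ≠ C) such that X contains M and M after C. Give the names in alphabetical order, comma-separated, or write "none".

E, H, J, P, Q, W, Z

Target C = [47, 241].
Intermediaries M with M after C: D, E, F, H, P, Q, S, W, Z.
Via D — items with X contains D: Z.
Via E — items with X contains E: J.
Via F — items with X contains F: E, H, J, P, Q, W, Z.
Via H — items with X contains H: Q, W, Z.
Via P — items with X contains P: J, Q, W, Z.
Via Q — items with X contains Q: none.
Via S — items with X contains S: E, J, Q, W, Z.
Via W — items with X contains W: Z.
Via Z — items with X contains Z: none.
Union: E, H, J, P, Q, W, Z.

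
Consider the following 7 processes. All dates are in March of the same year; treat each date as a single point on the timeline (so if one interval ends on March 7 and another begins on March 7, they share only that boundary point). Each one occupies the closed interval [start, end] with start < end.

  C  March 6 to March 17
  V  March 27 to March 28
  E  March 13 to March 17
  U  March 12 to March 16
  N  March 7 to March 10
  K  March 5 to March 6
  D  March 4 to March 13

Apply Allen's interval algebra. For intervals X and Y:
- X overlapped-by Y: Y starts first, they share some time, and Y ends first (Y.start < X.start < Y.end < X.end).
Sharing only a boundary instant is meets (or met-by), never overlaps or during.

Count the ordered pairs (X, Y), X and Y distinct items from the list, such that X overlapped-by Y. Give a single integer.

Checking all 42 ordered pairs for relation 'overlapped-by'; matching pairs in alphabetical order:
(C, D): C overlapped-by D ✓
(E, U): E overlapped-by U ✓
(U, D): U overlapped-by D ✓
Count: 3.

3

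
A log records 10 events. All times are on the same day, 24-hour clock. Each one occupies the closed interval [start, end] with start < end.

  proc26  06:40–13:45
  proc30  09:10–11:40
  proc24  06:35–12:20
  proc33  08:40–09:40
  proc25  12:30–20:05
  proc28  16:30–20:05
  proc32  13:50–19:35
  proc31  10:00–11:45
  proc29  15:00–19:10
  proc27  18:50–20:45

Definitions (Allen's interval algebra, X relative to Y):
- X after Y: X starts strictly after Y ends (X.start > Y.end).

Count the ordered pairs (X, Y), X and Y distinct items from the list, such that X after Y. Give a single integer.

Checking all 90 ordered pairs for relation 'after'; matching pairs in alphabetical order:
(proc25, proc24): proc25 after proc24 ✓
(proc25, proc30): proc25 after proc30 ✓
(proc25, proc31): proc25 after proc31 ✓
(proc25, proc33): proc25 after proc33 ✓
(proc27, proc24): proc27 after proc24 ✓
(proc27, proc26): proc27 after proc26 ✓
(proc27, proc30): proc27 after proc30 ✓
(proc27, proc31): proc27 after proc31 ✓
(proc27, proc33): proc27 after proc33 ✓
(proc28, proc24): proc28 after proc24 ✓
(proc28, proc26): proc28 after proc26 ✓
(proc28, proc30): proc28 after proc30 ✓
(proc28, proc31): proc28 after proc31 ✓
(proc28, proc33): proc28 after proc33 ✓
(proc29, proc24): proc29 after proc24 ✓
(proc29, proc26): proc29 after proc26 ✓
(proc29, proc30): proc29 after proc30 ✓
(proc29, proc31): proc29 after proc31 ✓
(proc29, proc33): proc29 after proc33 ✓
(proc31, proc33): proc31 after proc33 ✓
(proc32, proc24): proc32 after proc24 ✓
(proc32, proc26): proc32 after proc26 ✓
(proc32, proc30): proc32 after proc30 ✓
(proc32, proc31): proc32 after proc31 ✓
... plus 1 further pairs not listed.
Count: 25.

25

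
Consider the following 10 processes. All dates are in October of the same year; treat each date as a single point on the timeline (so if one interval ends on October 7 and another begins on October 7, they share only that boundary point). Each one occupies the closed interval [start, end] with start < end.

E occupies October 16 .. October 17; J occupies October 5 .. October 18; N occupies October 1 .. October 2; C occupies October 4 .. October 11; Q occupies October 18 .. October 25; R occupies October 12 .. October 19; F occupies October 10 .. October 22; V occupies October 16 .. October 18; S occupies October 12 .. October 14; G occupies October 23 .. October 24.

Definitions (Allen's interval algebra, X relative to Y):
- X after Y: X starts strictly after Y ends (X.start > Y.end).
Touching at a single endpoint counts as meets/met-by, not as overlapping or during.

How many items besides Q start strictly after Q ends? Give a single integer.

0

Target Q = [October 18, October 25].
C [October 4, October 11] → before → no.
E [October 16, October 17] → before → no.
F [October 10, October 22] → overlaps → no.
G [October 23, October 24] → during → no.
J [October 5, October 18] → meets → no.
N [October 1, October 2] → before → no.
R [October 12, October 19] → overlaps → no.
S [October 12, October 14] → before → no.
V [October 16, October 18] → meets → no.
Total: 0.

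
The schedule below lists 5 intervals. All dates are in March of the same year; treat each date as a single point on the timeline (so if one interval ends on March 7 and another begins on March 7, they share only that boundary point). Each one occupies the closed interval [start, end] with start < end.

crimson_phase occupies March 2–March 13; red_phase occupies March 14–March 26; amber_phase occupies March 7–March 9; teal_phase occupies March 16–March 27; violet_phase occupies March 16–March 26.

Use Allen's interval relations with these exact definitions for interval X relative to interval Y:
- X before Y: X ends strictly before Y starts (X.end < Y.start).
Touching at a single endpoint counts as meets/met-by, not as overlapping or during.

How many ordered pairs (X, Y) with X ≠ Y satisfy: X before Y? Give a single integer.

Checking all 20 ordered pairs for relation 'before'; matching pairs in alphabetical order:
(amber_phase, red_phase): amber_phase before red_phase ✓
(amber_phase, teal_phase): amber_phase before teal_phase ✓
(amber_phase, violet_phase): amber_phase before violet_phase ✓
(crimson_phase, red_phase): crimson_phase before red_phase ✓
(crimson_phase, teal_phase): crimson_phase before teal_phase ✓
(crimson_phase, violet_phase): crimson_phase before violet_phase ✓
Count: 6.

6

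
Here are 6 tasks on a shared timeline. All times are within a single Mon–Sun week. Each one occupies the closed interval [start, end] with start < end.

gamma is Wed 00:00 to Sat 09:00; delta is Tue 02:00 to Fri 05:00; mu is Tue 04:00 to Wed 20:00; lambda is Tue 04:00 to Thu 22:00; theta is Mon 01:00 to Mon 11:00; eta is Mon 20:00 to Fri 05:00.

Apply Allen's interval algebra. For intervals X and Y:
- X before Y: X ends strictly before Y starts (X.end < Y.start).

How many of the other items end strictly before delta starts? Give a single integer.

1

Target delta = [Tue 02:00, Fri 05:00].
eta [Mon 20:00, Fri 05:00] → finished-by → no.
gamma [Wed 00:00, Sat 09:00] → overlapped-by → no.
lambda [Tue 04:00, Thu 22:00] → during → no.
mu [Tue 04:00, Wed 20:00] → during → no.
theta [Mon 01:00, Mon 11:00] → before → counts.
Total: 1.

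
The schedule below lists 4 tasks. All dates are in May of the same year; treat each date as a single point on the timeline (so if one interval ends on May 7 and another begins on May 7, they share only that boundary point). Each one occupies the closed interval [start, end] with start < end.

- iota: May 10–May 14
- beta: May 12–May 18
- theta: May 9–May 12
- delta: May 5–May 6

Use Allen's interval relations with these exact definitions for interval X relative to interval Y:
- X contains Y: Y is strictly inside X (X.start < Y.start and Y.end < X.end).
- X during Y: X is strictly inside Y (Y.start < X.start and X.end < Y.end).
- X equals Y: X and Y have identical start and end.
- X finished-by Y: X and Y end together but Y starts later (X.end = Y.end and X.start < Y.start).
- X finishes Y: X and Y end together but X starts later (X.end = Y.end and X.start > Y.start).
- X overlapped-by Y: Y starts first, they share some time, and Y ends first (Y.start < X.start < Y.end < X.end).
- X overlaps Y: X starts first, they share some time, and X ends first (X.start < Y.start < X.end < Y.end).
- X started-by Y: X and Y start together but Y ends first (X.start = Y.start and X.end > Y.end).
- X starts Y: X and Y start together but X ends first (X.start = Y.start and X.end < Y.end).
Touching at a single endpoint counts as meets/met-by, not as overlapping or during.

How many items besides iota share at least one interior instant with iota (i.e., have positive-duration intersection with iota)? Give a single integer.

2

Target iota = [May 10, May 14].
beta [May 12, May 18] → overlapped-by → counts.
delta [May 5, May 6] → before → no.
theta [May 9, May 12] → overlaps → counts.
Total: 2.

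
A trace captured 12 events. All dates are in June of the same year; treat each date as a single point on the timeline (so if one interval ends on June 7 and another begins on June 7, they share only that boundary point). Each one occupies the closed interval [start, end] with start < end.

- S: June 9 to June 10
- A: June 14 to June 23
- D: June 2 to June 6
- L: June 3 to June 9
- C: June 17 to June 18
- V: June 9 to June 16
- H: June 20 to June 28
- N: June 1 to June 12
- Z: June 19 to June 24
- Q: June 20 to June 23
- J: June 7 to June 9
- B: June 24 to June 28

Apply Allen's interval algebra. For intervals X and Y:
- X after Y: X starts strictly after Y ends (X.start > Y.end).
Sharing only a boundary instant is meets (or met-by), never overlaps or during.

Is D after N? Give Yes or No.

D = [June 2, June 6], N = [June 1, June 12].
Actual relation of D to N: during.
Asked whether 'after' holds → No.

No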